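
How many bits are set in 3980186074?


0b11101101001111001101000111011010 has 19 set bits

19


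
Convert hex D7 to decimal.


D7 hex = 215 decimal

215


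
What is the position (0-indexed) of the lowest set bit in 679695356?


0b101000100000110101001111111100. Lowest set bit at position 2

2


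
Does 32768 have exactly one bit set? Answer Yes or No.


0b1000000000000000. Only one bit set => Yes

Yes


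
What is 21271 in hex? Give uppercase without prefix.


21271 = 5317 hex

5317


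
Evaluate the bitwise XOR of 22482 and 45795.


0b101011111010010 ^ 0b1011001011100011 = 0b1110010100110001 = 58673

58673


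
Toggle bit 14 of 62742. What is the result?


62742 ^ (1 << 14) = 62742 ^ 16384 = 46358

46358


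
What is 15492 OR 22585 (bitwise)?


0b11110010000100 | 0b101100000111001 = 0b111110010111101 = 31933

31933


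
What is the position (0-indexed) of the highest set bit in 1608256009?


0b1011111110111000000101000001001. Highest set bit at position 30

30


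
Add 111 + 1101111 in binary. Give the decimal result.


111 + 1101111 = 1110110 = 118

118


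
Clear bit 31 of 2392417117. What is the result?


2392417117 & ~(1 << 31) = 244933469

244933469


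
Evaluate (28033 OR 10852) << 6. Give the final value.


Step 1: 28033 | 10852 = 28645
Step 2: 28645 << 6 = 1833280

1833280


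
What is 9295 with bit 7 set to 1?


9295 | (1 << 7) = 9295 | 128 = 9423

9423


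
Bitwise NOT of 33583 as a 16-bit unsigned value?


~0b1000001100101111 = 0b111110011010000 = 31952 (16-bit unsigned)

31952


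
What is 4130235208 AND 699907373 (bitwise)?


0b11110110001011100110001101001000 & 0b101001101101111011110100101101 = 0b100000001001100010000100001000 = 539369736

539369736


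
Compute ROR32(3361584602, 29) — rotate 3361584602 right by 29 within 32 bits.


Rotate 0b11001000010111011011010111011010 right by 29 (32-bit) = 0b1000010111011011010111011010110 = 1122873046

1122873046


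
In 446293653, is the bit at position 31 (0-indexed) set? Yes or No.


0b11010100110011110011010010101, bit 31 = 0. No

No


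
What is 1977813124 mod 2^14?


1977813124 & 16383 = 2180

2180


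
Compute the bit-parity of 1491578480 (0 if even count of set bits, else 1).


0b1011000111001111010111001110000 has 17 ones => parity 1

1


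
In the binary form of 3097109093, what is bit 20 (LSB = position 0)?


0b10111000100110100010001001100101, position 20 = 1

1


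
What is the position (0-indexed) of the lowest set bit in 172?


0b10101100. Lowest set bit at position 2

2


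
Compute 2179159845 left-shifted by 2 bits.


0b10000001111000110101011100100101 << 2 = 0b1000000111100011010101110010010100 = 8716639380

8716639380


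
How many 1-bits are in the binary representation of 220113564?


0b1101000111101010101010011100 has 15 set bits

15


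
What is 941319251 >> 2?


0b111000000110110110010001010011 >> 2 = 0b1110000001101101100100010100 = 235329812

235329812


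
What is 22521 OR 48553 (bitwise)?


0b101011111111001 | 0b1011110110101001 = 0b1111111111111001 = 65529

65529


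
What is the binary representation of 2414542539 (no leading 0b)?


2414542539 = 10001111111010101111111011001011 in binary

10001111111010101111111011001011


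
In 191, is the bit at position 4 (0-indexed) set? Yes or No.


0b10111111, bit 4 = 1. Yes

Yes


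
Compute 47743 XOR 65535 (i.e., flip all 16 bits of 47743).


47743 ^ 65535 = 17792

17792


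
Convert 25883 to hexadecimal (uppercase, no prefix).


25883 = 651B hex

651B


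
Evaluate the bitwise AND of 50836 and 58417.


0b1100011010010100 & 0b1110010000110001 = 0b1100010000010000 = 50192

50192


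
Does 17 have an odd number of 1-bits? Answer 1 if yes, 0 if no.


0b10001 has 2 ones => parity 0

0


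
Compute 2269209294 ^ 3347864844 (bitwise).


0b10000111010000010110001011001110 ^ 0b11000111100011000101110100001100 = 0b1000000110011010011111111000010 = 1087193026

1087193026


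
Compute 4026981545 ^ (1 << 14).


4026981545 ^ (1 << 14) = 4026981545 ^ 16384 = 4026965161

4026965161


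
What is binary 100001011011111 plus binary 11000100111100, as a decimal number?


100001011011111 + 11000100111100 = 111010000011011 = 29723

29723


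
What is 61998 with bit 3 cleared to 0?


61998 & ~(1 << 3) = 61990

61990


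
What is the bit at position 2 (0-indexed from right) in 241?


0b11110001, position 2 = 0

0


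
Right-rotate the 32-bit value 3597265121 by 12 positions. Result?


Rotate 0b11010110011010011110100011100001 right by 12 (32-bit) = 0b10001110000111010110011010011110 = 2384291486

2384291486


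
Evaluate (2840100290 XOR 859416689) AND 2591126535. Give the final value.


Step 1: 2840100290 ^ 859416689 = 2591151539
Step 2: 2591151539 & 2591126535 = 2591118339

2591118339


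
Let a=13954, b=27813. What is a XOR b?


13954 ^ 27813 = 23079

23079


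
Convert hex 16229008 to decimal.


16229008 hex = 371363848 decimal

371363848


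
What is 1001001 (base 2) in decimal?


1001001 in decimal = 73

73


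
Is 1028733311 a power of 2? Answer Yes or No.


0b111101010100010011100101111111. Multiple bits set => No

No


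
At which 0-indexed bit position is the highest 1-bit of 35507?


0b1000101010110011. Highest set bit at position 15

15


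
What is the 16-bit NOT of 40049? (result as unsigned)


~0b1001110001110001 = 0b110001110001110 = 25486 (16-bit unsigned)

25486


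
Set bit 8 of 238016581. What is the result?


238016581 | (1 << 8) = 238016581 | 256 = 238016837

238016837


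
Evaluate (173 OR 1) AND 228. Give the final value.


Step 1: 173 | 1 = 173
Step 2: 173 & 228 = 164

164


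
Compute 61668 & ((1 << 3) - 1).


61668 & 7 = 4

4


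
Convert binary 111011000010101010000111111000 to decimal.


111011000010101010000111111000 in decimal = 990552568

990552568


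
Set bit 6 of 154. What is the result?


154 | (1 << 6) = 154 | 64 = 218

218


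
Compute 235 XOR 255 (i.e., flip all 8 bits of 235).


235 ^ 255 = 20

20


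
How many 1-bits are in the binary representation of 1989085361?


0b1110110100011110000100010110001 has 15 set bits

15


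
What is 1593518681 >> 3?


0b1011110111110110010101001011001 >> 3 = 0b1011110111110110010101001011 = 199189835

199189835


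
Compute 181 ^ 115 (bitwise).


0b10110101 ^ 0b1110011 = 0b11000110 = 198

198


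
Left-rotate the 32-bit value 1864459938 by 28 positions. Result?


Rotate 0b1101111001000010110011010100010 left by 28 (32-bit) = 0b100110111100100001011001101010 = 653399658

653399658


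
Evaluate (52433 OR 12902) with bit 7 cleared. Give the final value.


Step 1: 52433 | 12902 = 65271
Step 2: 65271 & ~(1 << 7) = 65143

65143


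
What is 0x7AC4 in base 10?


7AC4 hex = 31428 decimal

31428


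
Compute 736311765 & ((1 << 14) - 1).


736311765 & 16383 = 14805

14805


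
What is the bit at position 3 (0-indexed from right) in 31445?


0b111101011010101, position 3 = 0

0


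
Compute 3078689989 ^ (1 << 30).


3078689989 ^ (1 << 30) = 3078689989 ^ 1073741824 = 4152431813

4152431813


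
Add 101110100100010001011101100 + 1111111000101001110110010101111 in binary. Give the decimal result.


101110100100010001011101100 + 1111111000101001110110010101111 = 10000100111001110000111110011011 = 2229735323

2229735323


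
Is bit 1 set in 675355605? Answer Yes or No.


0b101000010000010001101111010101, bit 1 = 0. No

No


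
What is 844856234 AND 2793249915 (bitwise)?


0b110010010110110111101110101010 & 0b10100110011111011001110001111011 = 0b100010010110010001100000101010 = 576264234

576264234


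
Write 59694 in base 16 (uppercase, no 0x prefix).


59694 = E92E hex

E92E


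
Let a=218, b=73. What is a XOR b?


218 ^ 73 = 147

147


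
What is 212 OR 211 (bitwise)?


0b11010100 | 0b11010011 = 0b11010111 = 215

215


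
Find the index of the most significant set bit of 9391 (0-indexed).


0b10010010101111. Highest set bit at position 13

13


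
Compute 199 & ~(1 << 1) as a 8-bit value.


199 & ~(1 << 1) = 197

197


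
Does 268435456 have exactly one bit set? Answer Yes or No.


0b10000000000000000000000000000. Only one bit set => Yes

Yes


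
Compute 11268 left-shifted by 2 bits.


0b10110000000100 << 2 = 0b1011000000010000 = 45072

45072


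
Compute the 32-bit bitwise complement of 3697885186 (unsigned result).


~0b11011100011010010100000000000010 = 0b100011100101101011111111111101 = 597082109 (32-bit unsigned)

597082109


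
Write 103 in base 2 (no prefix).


103 = 1100111 in binary

1100111


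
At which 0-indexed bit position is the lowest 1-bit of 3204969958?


0b10111111000001111111010111100110. Lowest set bit at position 1

1


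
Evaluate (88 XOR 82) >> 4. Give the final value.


Step 1: 88 ^ 82 = 10
Step 2: 10 >> 4 = 0

0


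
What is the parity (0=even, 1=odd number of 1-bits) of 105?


0b1101001 has 4 ones => parity 0

0


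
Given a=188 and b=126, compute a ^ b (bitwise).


188 ^ 126 = 194

194


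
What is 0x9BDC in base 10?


9BDC hex = 39900 decimal

39900


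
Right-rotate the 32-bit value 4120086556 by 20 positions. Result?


Rotate 0b11110101100100111000100000011100 right by 20 (32-bit) = 0b111000100000011100111101011001 = 948031321

948031321


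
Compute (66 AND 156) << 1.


Step 1: 66 & 156 = 0
Step 2: 0 << 1 = 0

0


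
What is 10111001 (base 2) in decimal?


10111001 in decimal = 185

185


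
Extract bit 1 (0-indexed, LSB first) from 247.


0b11110111, position 1 = 1

1


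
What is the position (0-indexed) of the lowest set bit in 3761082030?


0b11100000001011011000111010101110. Lowest set bit at position 1

1


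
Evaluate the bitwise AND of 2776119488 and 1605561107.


0b10100101011110000011100011000000 & 0b1011111101100101110101100010011 = 0b101001100000010100000000000 = 87042048

87042048


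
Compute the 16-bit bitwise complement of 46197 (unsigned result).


~0b1011010001110101 = 0b100101110001010 = 19338 (16-bit unsigned)

19338


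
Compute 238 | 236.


0b11101110 | 0b11101100 = 0b11101110 = 238

238


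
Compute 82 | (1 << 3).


82 | (1 << 3) = 82 | 8 = 90

90


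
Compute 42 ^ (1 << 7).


42 ^ (1 << 7) = 42 ^ 128 = 170

170


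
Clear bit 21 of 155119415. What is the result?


155119415 & ~(1 << 21) = 153022263

153022263


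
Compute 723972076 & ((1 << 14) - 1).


723972076 & 16383 = 12268

12268


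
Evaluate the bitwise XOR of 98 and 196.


0b1100010 ^ 0b11000100 = 0b10100110 = 166

166


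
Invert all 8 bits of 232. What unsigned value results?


232 ^ 255 = 23

23


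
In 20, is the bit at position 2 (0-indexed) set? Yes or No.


0b10100, bit 2 = 1. Yes

Yes


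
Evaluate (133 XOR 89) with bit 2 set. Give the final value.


Step 1: 133 ^ 89 = 220
Step 2: 220 | (1 << 2) = 220 | 4 = 220

220


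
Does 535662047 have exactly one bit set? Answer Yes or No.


0b11111111011011000110111011111. Multiple bits set => No

No


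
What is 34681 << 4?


0b1000011101111001 << 4 = 0b10000111011110010000 = 554896

554896


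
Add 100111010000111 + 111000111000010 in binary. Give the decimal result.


100111010000111 + 111000111000010 = 1100000001001001 = 49225

49225


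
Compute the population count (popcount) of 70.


0b1000110 has 3 set bits

3


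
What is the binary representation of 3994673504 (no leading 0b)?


3994673504 = 11101110000110011110000101100000 in binary

11101110000110011110000101100000


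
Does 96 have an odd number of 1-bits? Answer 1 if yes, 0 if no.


0b1100000 has 2 ones => parity 0

0


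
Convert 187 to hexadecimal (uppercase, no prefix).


187 = BB hex

BB


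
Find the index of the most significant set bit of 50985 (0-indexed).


0b1100011100101001. Highest set bit at position 15

15


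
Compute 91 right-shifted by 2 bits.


0b1011011 >> 2 = 0b10110 = 22

22


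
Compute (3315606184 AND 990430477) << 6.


Step 1: 3315606184 & 990430477 = 16777224
Step 2: 16777224 << 6 = 1073742336

1073742336


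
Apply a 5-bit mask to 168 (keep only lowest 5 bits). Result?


168 & 31 = 8

8


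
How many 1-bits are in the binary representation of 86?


0b1010110 has 4 set bits

4


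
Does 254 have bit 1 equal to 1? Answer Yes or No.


0b11111110, bit 1 = 1. Yes

Yes


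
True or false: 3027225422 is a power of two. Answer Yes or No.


0b10110100011011111100101101001110. Multiple bits set => No

No


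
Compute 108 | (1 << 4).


108 | (1 << 4) = 108 | 16 = 124

124


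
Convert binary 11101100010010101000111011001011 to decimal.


11101100010010101000111011001011 in decimal = 3964309195

3964309195


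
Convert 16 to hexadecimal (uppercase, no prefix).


16 = 10 hex

10


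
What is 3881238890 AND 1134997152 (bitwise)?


0b11100111010101110000000101101010 & 0b1000011101001101010111010100000 = 0b1000011000001100000000000100000 = 1124466720

1124466720


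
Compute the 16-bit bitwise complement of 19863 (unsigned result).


~0b100110110010111 = 0b1011001001101000 = 45672 (16-bit unsigned)

45672


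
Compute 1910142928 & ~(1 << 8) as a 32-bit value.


1910142928 & ~(1 << 8) = 1910142672

1910142672


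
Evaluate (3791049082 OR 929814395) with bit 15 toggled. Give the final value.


Step 1: 3791049082 | 929814395 = 4160739195
Step 2: 4160739195 ^ (1 << 15) = 4160739195 ^ 32768 = 4160706427

4160706427


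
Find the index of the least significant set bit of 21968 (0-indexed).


0b101010111010000. Lowest set bit at position 4

4


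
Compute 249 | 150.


0b11111001 | 0b10010110 = 0b11111111 = 255

255


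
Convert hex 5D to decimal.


5D hex = 93 decimal

93


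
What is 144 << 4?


0b10010000 << 4 = 0b100100000000 = 2304

2304


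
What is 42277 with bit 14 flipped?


42277 ^ (1 << 14) = 42277 ^ 16384 = 58661

58661


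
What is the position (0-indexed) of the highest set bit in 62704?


0b1111010011110000. Highest set bit at position 15

15


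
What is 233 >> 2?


0b11101001 >> 2 = 0b111010 = 58

58


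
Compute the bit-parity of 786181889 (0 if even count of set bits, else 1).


0b101110110111000010111100000001 has 15 ones => parity 1

1


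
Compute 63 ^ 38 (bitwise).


0b111111 ^ 0b100110 = 0b11001 = 25

25


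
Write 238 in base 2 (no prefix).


238 = 11101110 in binary

11101110


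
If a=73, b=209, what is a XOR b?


73 ^ 209 = 152

152


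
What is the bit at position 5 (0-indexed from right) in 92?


0b1011100, position 5 = 0

0


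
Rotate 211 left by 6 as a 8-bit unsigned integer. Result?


Rotate 0b11010011 left by 6 (8-bit) = 0b11110100 = 244

244


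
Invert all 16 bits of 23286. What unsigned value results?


23286 ^ 65535 = 42249

42249


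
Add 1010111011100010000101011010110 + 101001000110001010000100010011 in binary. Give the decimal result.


1010111011100010000101011010110 + 101001000110001010000100010011 = 10000000100010011010101111101001 = 2156506089

2156506089


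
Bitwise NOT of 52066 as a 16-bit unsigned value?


~0b1100101101100010 = 0b11010010011101 = 13469 (16-bit unsigned)

13469


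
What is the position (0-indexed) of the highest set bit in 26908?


0b110100100011100. Highest set bit at position 14

14


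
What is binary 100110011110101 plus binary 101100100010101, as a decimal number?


100110011110101 + 101100100010101 = 1010011000001010 = 42506

42506


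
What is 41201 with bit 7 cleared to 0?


41201 & ~(1 << 7) = 41073

41073


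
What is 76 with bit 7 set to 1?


76 | (1 << 7) = 76 | 128 = 204

204


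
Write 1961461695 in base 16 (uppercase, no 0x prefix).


1961461695 = 74E987BF hex

74E987BF


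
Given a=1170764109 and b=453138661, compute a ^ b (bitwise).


1170764109 ^ 453138661 = 1590307240

1590307240


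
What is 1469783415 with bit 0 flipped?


1469783415 ^ (1 << 0) = 1469783415 ^ 1 = 1469783414

1469783414


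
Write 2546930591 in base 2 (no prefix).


2546930591 = 10010111110011110001001110011111 in binary

10010111110011110001001110011111


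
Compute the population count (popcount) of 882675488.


0b110100100111001000111100100000 has 13 set bits

13


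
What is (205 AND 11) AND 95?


Step 1: 205 & 11 = 9
Step 2: 9 & 95 = 9

9


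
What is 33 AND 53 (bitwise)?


0b100001 & 0b110101 = 0b100001 = 33

33


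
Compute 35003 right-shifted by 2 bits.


0b1000100010111011 >> 2 = 0b10001000101110 = 8750

8750


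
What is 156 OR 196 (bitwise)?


0b10011100 | 0b11000100 = 0b11011100 = 220

220


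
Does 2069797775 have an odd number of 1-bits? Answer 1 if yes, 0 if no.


0b1111011010111101001101110001111 has 21 ones => parity 1

1


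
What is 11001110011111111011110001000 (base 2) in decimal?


11001110011111111011110001000 in decimal = 433059720

433059720


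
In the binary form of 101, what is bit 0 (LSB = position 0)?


0b1100101, position 0 = 1

1


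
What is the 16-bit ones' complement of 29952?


29952 ^ 65535 = 35583

35583


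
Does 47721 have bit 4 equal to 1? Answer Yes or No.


0b1011101001101001, bit 4 = 0. No

No


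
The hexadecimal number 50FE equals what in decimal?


50FE hex = 20734 decimal

20734


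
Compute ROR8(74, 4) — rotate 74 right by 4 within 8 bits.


Rotate 0b1001010 right by 4 (8-bit) = 0b10100100 = 164

164


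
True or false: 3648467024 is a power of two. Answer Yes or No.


0b11011001011101110011000001010000. Multiple bits set => No

No


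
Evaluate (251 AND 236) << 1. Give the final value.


Step 1: 251 & 236 = 232
Step 2: 232 << 1 = 464

464


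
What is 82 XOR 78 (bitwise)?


0b1010010 ^ 0b1001110 = 0b11100 = 28

28


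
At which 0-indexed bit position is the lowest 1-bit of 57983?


0b1110001001111111. Lowest set bit at position 0

0


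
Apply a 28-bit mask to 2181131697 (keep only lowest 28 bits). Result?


2181131697 & 268435455 = 33648049

33648049


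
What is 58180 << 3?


0b1110001101000100 << 3 = 0b1110001101000100000 = 465440

465440


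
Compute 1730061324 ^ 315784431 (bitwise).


0b1100111000111101010010000001100 ^ 0b10010110100100111110011101111 = 0b1110101110011001101100011100011 = 1976359139

1976359139


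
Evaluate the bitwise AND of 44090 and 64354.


0b1010110000111010 & 0b1111101101100010 = 0b1010100000100010 = 43042

43042


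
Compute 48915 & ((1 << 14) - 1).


48915 & 16383 = 16147

16147


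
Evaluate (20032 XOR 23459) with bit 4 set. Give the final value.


Step 1: 20032 ^ 23459 = 5603
Step 2: 5603 | (1 << 4) = 5603 | 16 = 5619

5619


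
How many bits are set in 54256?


0b1101001111110000 has 9 set bits

9


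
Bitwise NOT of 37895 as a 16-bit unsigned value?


~0b1001010000000111 = 0b110101111111000 = 27640 (16-bit unsigned)

27640


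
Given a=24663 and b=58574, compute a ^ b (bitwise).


24663 ^ 58574 = 33945

33945


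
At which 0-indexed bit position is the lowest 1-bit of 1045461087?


0b111110010100000111100001011111. Lowest set bit at position 0

0


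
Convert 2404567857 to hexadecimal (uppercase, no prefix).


2404567857 = 8F52CB31 hex

8F52CB31


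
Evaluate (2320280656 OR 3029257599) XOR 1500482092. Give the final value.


Step 1: 2320280656 | 3029257599 = 3201232255
Step 2: 3201232255 ^ 1500482092 = 3886114643

3886114643


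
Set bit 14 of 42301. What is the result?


42301 | (1 << 14) = 42301 | 16384 = 58685

58685


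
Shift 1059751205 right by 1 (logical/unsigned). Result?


0b111111001010101000010100100101 >> 1 = 0b11111100101010100001010010010 = 529875602

529875602


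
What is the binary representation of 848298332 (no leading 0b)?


848298332 = 110010100100000000000101011100 in binary

110010100100000000000101011100


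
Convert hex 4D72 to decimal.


4D72 hex = 19826 decimal

19826


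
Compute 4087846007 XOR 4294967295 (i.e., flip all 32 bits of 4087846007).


4087846007 ^ 4294967295 = 207121288

207121288


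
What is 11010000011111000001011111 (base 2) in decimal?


11010000011111000001011111 in decimal = 54653023

54653023


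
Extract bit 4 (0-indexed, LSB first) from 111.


0b1101111, position 4 = 0

0


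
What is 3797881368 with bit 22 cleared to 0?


3797881368 & ~(1 << 22) = 3793687064

3793687064


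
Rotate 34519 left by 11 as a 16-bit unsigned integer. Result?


Rotate 0b1000011011010111 left by 11 (16-bit) = 0b1011110000110110 = 48182

48182


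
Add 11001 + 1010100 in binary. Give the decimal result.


11001 + 1010100 = 1101101 = 109

109


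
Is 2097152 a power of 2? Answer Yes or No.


0b1000000000000000000000. Only one bit set => Yes

Yes


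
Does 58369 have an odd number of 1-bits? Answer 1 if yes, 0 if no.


0b1110010000000001 has 5 ones => parity 1

1


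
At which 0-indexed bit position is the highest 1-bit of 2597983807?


0b10011010110110100001011000111111. Highest set bit at position 31

31


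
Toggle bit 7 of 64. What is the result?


64 ^ (1 << 7) = 64 ^ 128 = 192

192


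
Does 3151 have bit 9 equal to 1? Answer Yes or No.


0b110001001111, bit 9 = 0. No

No


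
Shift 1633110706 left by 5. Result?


0b1100001010101110100101010110010 << 5 = 0b110000101010111010010101011001000000 = 52259542592

52259542592


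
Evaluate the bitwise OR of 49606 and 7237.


0b1100000111000110 | 0b1110001000101 = 0b1101110111000111 = 56775

56775


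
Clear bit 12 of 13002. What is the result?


13002 & ~(1 << 12) = 8906

8906


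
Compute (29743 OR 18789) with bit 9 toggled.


Step 1: 29743 | 18789 = 32111
Step 2: 32111 ^ (1 << 9) = 32111 ^ 512 = 32623

32623


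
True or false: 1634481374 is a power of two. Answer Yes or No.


0b1100001011011000011010011011110. Multiple bits set => No

No


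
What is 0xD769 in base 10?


D769 hex = 55145 decimal

55145


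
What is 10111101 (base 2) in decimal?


10111101 in decimal = 189

189


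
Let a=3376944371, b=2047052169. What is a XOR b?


3376944371 ^ 2047052169 = 3008077178

3008077178


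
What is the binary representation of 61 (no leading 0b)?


61 = 111101 in binary

111101


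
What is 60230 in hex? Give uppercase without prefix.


60230 = EB46 hex

EB46


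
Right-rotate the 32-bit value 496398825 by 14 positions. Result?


Rotate 0b11101100101100111000111101001 right by 14 (32-bit) = 0b11000111101001000111011001011001 = 3349444185

3349444185


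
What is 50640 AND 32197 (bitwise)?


0b1100010111010000 & 0b111110111000101 = 0b100010111000000 = 17856

17856


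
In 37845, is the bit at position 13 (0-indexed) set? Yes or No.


0b1001001111010101, bit 13 = 0. No

No


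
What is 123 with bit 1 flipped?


123 ^ (1 << 1) = 123 ^ 2 = 121

121


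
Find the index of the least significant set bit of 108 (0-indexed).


0b1101100. Lowest set bit at position 2

2


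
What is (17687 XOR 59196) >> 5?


Step 1: 17687 ^ 59196 = 41515
Step 2: 41515 >> 5 = 1297

1297


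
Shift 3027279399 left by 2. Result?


0b10110100011100001001111000100111 << 2 = 0b1011010001110000100111100010011100 = 12109117596

12109117596


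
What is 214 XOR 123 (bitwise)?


0b11010110 ^ 0b1111011 = 0b10101101 = 173

173


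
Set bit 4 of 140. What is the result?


140 | (1 << 4) = 140 | 16 = 156

156


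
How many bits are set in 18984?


0b100101000101000 has 5 set bits

5


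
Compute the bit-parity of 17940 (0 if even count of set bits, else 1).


0b100011000010100 has 5 ones => parity 1

1


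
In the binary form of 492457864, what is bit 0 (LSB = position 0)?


0b11101010110100100111110001000, position 0 = 0

0


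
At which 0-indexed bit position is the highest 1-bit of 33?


0b100001. Highest set bit at position 5

5


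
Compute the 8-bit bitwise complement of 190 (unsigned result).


~0b10111110 = 0b1000001 = 65 (8-bit unsigned)

65


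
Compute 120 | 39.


0b1111000 | 0b100111 = 0b1111111 = 127

127


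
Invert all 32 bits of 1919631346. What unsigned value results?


1919631346 ^ 4294967295 = 2375335949

2375335949


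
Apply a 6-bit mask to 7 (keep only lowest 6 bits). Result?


7 & 63 = 7

7


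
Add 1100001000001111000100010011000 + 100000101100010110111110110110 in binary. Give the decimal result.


1100001000001111000100010011000 + 100000101100010110111110110110 = 10000001101110001111100001001110 = 2176383054

2176383054


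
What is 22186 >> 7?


0b101011010101010 >> 7 = 0b10101101 = 173

173


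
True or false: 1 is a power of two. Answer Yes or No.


0b1. Only one bit set => Yes

Yes


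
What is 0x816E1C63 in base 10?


816E1C63 hex = 2171477091 decimal

2171477091


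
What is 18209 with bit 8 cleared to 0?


18209 & ~(1 << 8) = 17953

17953


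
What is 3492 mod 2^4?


3492 & 15 = 4

4


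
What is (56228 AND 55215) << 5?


Step 1: 56228 & 55215 = 54180
Step 2: 54180 << 5 = 1733760

1733760


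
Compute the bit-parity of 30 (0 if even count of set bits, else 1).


0b11110 has 4 ones => parity 0

0


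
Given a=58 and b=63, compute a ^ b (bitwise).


58 ^ 63 = 5

5


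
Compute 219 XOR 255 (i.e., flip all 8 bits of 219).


219 ^ 255 = 36

36


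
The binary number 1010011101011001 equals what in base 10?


1010011101011001 in decimal = 42841

42841


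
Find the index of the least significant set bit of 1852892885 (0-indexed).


0b1101110011100001110011011010101. Lowest set bit at position 0

0


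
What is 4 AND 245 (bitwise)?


0b100 & 0b11110101 = 0b100 = 4

4


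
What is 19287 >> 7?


0b100101101010111 >> 7 = 0b10010110 = 150

150


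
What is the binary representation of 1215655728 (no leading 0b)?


1215655728 = 1001000011101010110111100110000 in binary

1001000011101010110111100110000


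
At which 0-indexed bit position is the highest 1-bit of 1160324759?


0b1000101001010010010011010010111. Highest set bit at position 30

30


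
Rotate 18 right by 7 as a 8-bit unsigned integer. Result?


Rotate 0b10010 right by 7 (8-bit) = 0b100100 = 36

36


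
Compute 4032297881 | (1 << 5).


4032297881 | (1 << 5) = 4032297881 | 32 = 4032297913

4032297913


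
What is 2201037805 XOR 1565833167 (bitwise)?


0b10000011001100010010101111101101 ^ 0b1011101010101001011011111001111 = 0b11011110011001011001110000100010 = 3731201058

3731201058


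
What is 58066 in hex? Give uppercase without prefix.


58066 = E2D2 hex

E2D2


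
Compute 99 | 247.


0b1100011 | 0b11110111 = 0b11110111 = 247

247


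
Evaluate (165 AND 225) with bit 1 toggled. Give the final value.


Step 1: 165 & 225 = 161
Step 2: 161 ^ (1 << 1) = 161 ^ 2 = 163

163


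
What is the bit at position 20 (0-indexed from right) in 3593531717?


0b11010110001100001111000101000101, position 20 = 1

1


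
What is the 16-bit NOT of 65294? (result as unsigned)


~0b1111111100001110 = 0b11110001 = 241 (16-bit unsigned)

241


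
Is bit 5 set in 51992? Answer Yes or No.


0b1100101100011000, bit 5 = 0. No

No


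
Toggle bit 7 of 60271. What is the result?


60271 ^ (1 << 7) = 60271 ^ 128 = 60399

60399


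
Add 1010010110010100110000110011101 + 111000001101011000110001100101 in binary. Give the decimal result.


1010010110010100110000110011101 + 111000001101011000110001100101 = 10001010111111111110111000000010 = 2332028418

2332028418


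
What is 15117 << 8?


0b11101100001101 << 8 = 0b1110110000110100000000 = 3869952

3869952


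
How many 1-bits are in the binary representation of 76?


0b1001100 has 3 set bits

3


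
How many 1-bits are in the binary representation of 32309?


0b111111000110101 has 10 set bits

10


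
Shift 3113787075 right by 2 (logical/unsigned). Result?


0b10111001100110001001111011000011 >> 2 = 0b101110011001100010011110110000 = 778446768

778446768


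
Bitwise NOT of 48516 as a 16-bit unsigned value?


~0b1011110110000100 = 0b100001001111011 = 17019 (16-bit unsigned)

17019


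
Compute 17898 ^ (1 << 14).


17898 ^ (1 << 14) = 17898 ^ 16384 = 1514

1514


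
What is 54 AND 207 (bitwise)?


0b110110 & 0b11001111 = 0b110 = 6

6


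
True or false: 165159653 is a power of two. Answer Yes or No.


0b1001110110000010001011100101. Multiple bits set => No

No


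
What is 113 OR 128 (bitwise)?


0b1110001 | 0b10000000 = 0b11110001 = 241

241


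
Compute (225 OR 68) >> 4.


Step 1: 225 | 68 = 229
Step 2: 229 >> 4 = 14

14


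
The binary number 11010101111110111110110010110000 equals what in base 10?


11010101111110111110110010110000 in decimal = 3590057136

3590057136


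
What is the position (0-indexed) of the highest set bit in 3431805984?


0b11001100100011010011010000100000. Highest set bit at position 31

31


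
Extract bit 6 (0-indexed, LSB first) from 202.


0b11001010, position 6 = 1

1


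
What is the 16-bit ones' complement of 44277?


44277 ^ 65535 = 21258

21258


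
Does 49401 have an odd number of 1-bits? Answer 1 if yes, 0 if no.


0b1100000011111001 has 8 ones => parity 0

0


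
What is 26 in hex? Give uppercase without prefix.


26 = 1A hex

1A


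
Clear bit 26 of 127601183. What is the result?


127601183 & ~(1 << 26) = 60492319

60492319


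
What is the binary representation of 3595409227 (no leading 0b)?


3595409227 = 11010110010011011001011101001011 in binary

11010110010011011001011101001011


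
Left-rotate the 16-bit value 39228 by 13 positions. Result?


Rotate 0b1001100100111100 left by 13 (16-bit) = 0b1001001100100111 = 37671

37671


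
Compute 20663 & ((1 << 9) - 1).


20663 & 511 = 183

183


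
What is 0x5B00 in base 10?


5B00 hex = 23296 decimal

23296


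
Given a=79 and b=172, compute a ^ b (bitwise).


79 ^ 172 = 227

227


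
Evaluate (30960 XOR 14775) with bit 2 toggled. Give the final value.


Step 1: 30960 ^ 14775 = 16711
Step 2: 16711 ^ (1 << 2) = 16711 ^ 4 = 16707

16707


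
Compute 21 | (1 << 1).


21 | (1 << 1) = 21 | 2 = 23

23


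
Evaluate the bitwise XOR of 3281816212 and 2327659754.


0b11000011100111001000101010010100 ^ 0b10001010101111010100010011101010 = 0b1001001001000011100111001111110 = 1226952318

1226952318


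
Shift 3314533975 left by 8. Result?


0b11000101100011111100011001010111 << 8 = 0b1100010110001111110001100101011100000000 = 848520697600

848520697600


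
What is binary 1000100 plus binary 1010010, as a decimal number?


1000100 + 1010010 = 10010110 = 150

150


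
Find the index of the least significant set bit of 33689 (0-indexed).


0b1000001110011001. Lowest set bit at position 0

0


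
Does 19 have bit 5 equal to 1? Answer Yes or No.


0b10011, bit 5 = 0. No

No


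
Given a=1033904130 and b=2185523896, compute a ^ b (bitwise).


1033904130 ^ 2185523896 = 3219411642

3219411642


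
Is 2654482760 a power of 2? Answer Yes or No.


0b10011110001110000011000101001000. Multiple bits set => No

No


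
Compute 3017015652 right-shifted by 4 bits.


0b10110011110101000000000101100100 >> 4 = 0b1011001111010100000000010110 = 188563478

188563478


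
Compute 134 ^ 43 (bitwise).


0b10000110 ^ 0b101011 = 0b10101101 = 173

173


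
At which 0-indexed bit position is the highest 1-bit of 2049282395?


0b1111010001001011001000101011011. Highest set bit at position 30

30


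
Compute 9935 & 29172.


0b10011011001111 & 0b111000111110100 = 0b10000011000100 = 8388

8388


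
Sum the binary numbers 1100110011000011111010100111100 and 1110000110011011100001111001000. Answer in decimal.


1100110011000011111010100111100 + 1110000110011011100001111001000 = 11010111001011111011100100000100 = 3610228996

3610228996


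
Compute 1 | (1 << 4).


1 | (1 << 4) = 1 | 16 = 17

17


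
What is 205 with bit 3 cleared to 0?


205 & ~(1 << 3) = 197

197


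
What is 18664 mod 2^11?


18664 & 2047 = 232

232


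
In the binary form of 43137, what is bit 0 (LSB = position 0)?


0b1010100010000001, position 0 = 1

1


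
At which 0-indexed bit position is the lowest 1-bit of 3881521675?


0b11100111010110110101001000001011. Lowest set bit at position 0

0


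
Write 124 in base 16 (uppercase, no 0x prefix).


124 = 7C hex

7C


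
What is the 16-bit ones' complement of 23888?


23888 ^ 65535 = 41647

41647


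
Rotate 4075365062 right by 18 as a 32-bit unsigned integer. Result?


Rotate 0b11110010111010010010001011000110 right by 18 (32-bit) = 0b1001000101100011011110010111010 = 1219607738

1219607738


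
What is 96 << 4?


0b1100000 << 4 = 0b11000000000 = 1536

1536


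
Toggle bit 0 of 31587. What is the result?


31587 ^ (1 << 0) = 31587 ^ 1 = 31586

31586


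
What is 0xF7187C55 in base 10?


F7187C55 hex = 4145577045 decimal

4145577045


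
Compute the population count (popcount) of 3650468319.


0b11011001100101011011100111011111 has 21 set bits

21


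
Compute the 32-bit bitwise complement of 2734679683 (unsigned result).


~0b10100010111111111110011010000011 = 0b1011101000000000001100101111100 = 1560287612 (32-bit unsigned)

1560287612


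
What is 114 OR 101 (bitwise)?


0b1110010 | 0b1100101 = 0b1110111 = 119

119


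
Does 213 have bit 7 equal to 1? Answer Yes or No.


0b11010101, bit 7 = 1. Yes

Yes


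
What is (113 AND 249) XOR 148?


Step 1: 113 & 249 = 113
Step 2: 113 ^ 148 = 229

229


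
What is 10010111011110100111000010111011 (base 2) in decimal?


10010111011110100111000010111011 in decimal = 2541383867

2541383867


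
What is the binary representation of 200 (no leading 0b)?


200 = 11001000 in binary

11001000


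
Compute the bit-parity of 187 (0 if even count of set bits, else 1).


0b10111011 has 6 ones => parity 0

0


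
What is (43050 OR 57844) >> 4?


Step 1: 43050 | 57844 = 59902
Step 2: 59902 >> 4 = 3743

3743


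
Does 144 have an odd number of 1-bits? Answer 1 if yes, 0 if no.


0b10010000 has 2 ones => parity 0

0


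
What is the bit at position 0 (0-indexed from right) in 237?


0b11101101, position 0 = 1

1


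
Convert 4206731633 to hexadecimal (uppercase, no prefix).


4206731633 = FABDA171 hex

FABDA171


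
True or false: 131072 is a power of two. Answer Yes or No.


0b100000000000000000. Only one bit set => Yes

Yes


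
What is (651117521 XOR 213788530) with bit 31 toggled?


Step 1: 651117521 ^ 213788530 = 712074403
Step 2: 712074403 ^ (1 << 31) = 712074403 ^ 2147483648 = 2859558051

2859558051


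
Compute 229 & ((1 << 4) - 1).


229 & 15 = 5

5


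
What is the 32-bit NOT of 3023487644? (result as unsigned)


~0b10110100001101101100001010011100 = 0b1001011110010010011110101100011 = 1271479651 (32-bit unsigned)

1271479651


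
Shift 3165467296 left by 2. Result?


0b10111100101011010011001010100000 << 2 = 0b1011110010101101001100101010000000 = 12661869184

12661869184


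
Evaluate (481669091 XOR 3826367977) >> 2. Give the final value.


Step 1: 481669091 ^ 3826367977 = 4171502090
Step 2: 4171502090 >> 2 = 1042875522

1042875522


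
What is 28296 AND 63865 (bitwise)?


0b110111010001000 & 0b1111100101111001 = 0b110100000001000 = 26632

26632


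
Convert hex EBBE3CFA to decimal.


EBBE3CFA hex = 3955113210 decimal

3955113210


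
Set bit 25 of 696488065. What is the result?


696488065 | (1 << 25) = 696488065 | 33554432 = 730042497

730042497


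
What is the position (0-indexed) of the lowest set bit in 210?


0b11010010. Lowest set bit at position 1

1


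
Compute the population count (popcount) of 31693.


0b111101111001101 has 11 set bits

11


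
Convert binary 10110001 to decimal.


10110001 in decimal = 177

177


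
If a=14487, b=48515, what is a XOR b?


14487 ^ 48515 = 34068

34068


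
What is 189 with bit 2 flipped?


189 ^ (1 << 2) = 189 ^ 4 = 185

185


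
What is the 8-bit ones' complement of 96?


96 ^ 255 = 159

159


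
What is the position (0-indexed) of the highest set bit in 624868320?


0b100101001111101011101111100000. Highest set bit at position 29

29


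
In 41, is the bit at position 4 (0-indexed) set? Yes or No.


0b101001, bit 4 = 0. No

No


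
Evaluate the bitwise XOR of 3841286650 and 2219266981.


0b11100100111101010110000111111010 ^ 0b10000100010001110101001110100101 = 0b1100000101100100011001001011111 = 1622291039

1622291039


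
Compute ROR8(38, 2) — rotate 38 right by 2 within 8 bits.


Rotate 0b100110 right by 2 (8-bit) = 0b10001001 = 137

137


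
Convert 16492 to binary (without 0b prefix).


16492 = 100000001101100 in binary

100000001101100


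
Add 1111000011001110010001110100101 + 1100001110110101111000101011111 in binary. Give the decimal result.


1111000011001110010001110100101 + 1100001110110101111000101011111 = 11011010010000100001010100000100 = 3661763844

3661763844


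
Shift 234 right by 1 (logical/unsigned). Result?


0b11101010 >> 1 = 0b1110101 = 117

117


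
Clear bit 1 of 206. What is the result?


206 & ~(1 << 1) = 204

204


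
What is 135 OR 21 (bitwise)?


0b10000111 | 0b10101 = 0b10010111 = 151

151


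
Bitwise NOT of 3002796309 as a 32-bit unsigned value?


~0b10110010111110110000100100010101 = 0b1001101000001001111011011101010 = 1292170986 (32-bit unsigned)

1292170986


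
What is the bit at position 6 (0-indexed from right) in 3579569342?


0b11010101010110111110010010111110, position 6 = 0

0


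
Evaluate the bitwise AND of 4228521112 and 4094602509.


0b11111100000010100001110010011000 & 0b11110100000011101010110100001101 = 0b11110100000010100000110000001000 = 4094299144

4094299144


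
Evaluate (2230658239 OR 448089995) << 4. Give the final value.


Step 1: 2230658239 | 448089995 = 2666885055
Step 2: 2666885055 << 4 = 42670160880

42670160880


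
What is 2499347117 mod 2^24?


2499347117 & 16777215 = 16319149

16319149


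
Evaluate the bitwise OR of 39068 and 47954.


0b1001100010011100 | 0b1011101101010010 = 0b1011101111011110 = 48094

48094


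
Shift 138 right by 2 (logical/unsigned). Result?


0b10001010 >> 2 = 0b100010 = 34

34


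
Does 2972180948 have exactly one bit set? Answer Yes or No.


0b10110001001001111110000111010100. Multiple bits set => No

No


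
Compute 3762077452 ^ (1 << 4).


3762077452 ^ (1 << 4) = 3762077452 ^ 16 = 3762077468

3762077468
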